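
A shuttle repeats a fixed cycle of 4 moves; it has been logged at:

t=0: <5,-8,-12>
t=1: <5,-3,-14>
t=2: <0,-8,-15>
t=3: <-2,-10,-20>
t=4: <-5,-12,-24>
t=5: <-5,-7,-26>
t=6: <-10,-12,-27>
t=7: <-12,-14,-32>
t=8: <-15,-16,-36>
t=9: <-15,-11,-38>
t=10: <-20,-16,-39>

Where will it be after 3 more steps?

Step-to-step displacements: <+0,+5,-2>, <-5,-5,-1>, <-2,-2,-5>, <-3,-2,-4>, <+0,+5,-2>, <-5,-5,-1>, <-2,-2,-5>, <-3,-2,-4>, <+0,+5,-2>, <-5,-5,-1> — a repeating cycle of length 4.
step 11: apply <-2,-2,-5> → <-22,-18,-44>
step 12: apply <-3,-2,-4> → <-25,-20,-48>
step 13: apply <+0,+5,-2> → <-25,-15,-50>

<-25,-15,-50>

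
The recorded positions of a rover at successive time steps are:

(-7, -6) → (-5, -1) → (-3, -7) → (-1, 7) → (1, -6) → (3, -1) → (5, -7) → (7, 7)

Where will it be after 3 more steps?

(13, -7)

First: linear, +2 per step → 13 at step 10.
Second: cycles through -6, -1, -7, 7 every 4 steps. Step 10 lands at position 2 of the cycle → -7.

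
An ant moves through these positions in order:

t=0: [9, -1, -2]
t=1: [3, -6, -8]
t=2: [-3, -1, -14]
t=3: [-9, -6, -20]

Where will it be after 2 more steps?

[-21, -6, -32]

First: linear, -6 per step → -21 at step 5.
Second: cycles through -1, -6 every 2 steps. Step 5 lands at position 1 of the cycle → -6.
Third: linear, -6 per step → -32 at step 5.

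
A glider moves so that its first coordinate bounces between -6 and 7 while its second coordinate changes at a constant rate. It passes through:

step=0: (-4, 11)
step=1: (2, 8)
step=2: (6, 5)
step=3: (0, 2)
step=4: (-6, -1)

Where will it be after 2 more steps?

The first coordinate reflects between -6 and 7, moving 6 per step.
  step 5: -6 → 0
  step 6: 0 → 6
The second coordinate changes by -3 each step: at step 6 it is -7.

(6, -7)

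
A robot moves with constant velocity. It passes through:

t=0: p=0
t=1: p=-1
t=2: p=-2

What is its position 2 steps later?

Each step adds -1 to the position.
step 3: -2 − 1 → p=-3
step 4: -3 − 1 → p=-4

p=-4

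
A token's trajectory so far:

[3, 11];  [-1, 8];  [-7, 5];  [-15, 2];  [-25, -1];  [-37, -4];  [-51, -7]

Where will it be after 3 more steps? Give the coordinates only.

Taking differences between consecutive positions: [-4, -3], [-6, -3], [-8, -3], [-10, -3], [-12, -3], [-14, -3]. These grow by [-2, +0] each step.
step 7: [-51, -7] + [-16, -3] → [-67, -10]
step 8: [-67, -10] + [-18, -3] → [-85, -13]
step 9: [-85, -13] + [-20, -3] → [-105, -16]

[-105, -16]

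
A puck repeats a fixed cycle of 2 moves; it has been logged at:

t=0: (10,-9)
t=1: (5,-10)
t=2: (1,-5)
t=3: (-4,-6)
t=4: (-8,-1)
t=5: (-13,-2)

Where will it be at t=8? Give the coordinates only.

Step-to-step displacements: (-5,-1), (-4,+5), (-5,-1), (-4,+5), (-5,-1) — a repeating cycle of length 2.
step 6: apply (-4,+5) → (-17,3)
step 7: apply (-5,-1) → (-22,2)
step 8: apply (-4,+5) → (-26,7)

(-26,7)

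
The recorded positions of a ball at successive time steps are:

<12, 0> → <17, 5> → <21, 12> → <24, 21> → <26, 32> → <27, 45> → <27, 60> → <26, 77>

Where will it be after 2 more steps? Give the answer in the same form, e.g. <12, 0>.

<21, 117>

Successive displacements: <+5, +5>, <+4, +7>, <+3, +9>, <+2, +11>, <+1, +13>, <+0, +15>, <-1, +17> — each changes by <-1, +2>.
step 8: <26, 77> + <-2, +19> → <24, 96>
step 9: <24, 96> + <-3, +21> → <21, 117>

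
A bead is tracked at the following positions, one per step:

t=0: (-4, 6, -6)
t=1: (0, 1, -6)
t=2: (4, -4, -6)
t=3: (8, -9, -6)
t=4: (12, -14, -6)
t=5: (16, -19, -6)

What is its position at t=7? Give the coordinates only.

The position changes by (+4, -5, +0) every step.
step 6: (16, -19, -6) + (+4, -5, +0) → (20, -24, -6)
step 7: (20, -24, -6) + (+4, -5, +0) → (24, -29, -6)

(24, -29, -6)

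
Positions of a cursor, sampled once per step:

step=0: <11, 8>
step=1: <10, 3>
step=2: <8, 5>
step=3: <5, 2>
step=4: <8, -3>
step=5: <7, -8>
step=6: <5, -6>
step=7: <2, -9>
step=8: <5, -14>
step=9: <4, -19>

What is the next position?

<2, -17>

Differencing gives <-1, -5>, <-2, +2>, <-3, -3>, <+3, -5>, <-1, -5>, <-2, +2>, <-3, -3>, <+3, -5>, <-1, -5>. This is the pattern <-1, -5>, <-2, +2>, <-3, -3>, <+3, -5> repeated.
step 10: apply <-2, +2> → <2, -17>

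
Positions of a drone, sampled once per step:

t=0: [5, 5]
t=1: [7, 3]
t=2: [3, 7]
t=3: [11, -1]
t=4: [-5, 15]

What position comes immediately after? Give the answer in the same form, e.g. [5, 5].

[27, -17]

Step-to-step displacements: [+2, -2], [-4, +4], [+8, -8], [-16, +16]; each is -2× the previous.
step 5: [-5, 15] + [+32, -32] → [27, -17]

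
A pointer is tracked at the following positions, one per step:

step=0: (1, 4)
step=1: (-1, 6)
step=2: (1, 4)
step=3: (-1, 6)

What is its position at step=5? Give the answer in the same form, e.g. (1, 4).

(-1, 6)

The jumps are (-2, +2), (+2, -2), (-2, +2) — a geometric progression with ratio -1.
step 4: (-1, 6) + (+2, -2) → (1, 4)
step 5: (1, 4) + (-2, +2) → (-1, 6)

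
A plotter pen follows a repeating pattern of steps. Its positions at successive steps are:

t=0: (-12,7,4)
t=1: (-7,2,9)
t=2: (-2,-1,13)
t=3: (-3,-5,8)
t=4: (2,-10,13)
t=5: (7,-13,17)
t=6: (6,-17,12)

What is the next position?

(11,-22,17)

Differencing gives (+5,-5,+5), (+5,-3,+4), (-1,-4,-5), (+5,-5,+5), (+5,-3,+4), (-1,-4,-5). This is the pattern (+5,-5,+5), (+5,-3,+4), (-1,-4,-5) repeated.
step 7: apply (+5,-5,+5) → (11,-22,17)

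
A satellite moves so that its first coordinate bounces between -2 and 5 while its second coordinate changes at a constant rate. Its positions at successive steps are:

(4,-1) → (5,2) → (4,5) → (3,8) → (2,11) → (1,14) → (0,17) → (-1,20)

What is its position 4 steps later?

The first coordinate reflects between -2 and 5, moving 1 per step.
  step 8: -1 → -2
  step 9: -2 → -1
  step 10: -1 → 0
  step 11: 0 → 1
The second coordinate changes by +3 each step: at step 11 it is 32.

(1,32)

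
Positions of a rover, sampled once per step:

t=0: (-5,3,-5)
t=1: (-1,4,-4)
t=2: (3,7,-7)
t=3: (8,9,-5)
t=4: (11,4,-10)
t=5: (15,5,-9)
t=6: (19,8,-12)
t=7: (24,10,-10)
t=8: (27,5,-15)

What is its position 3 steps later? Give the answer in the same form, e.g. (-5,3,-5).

Step-to-step displacements: (+4,+1,+1), (+4,+3,-3), (+5,+2,+2), (+3,-5,-5), (+4,+1,+1), (+4,+3,-3), (+5,+2,+2), (+3,-5,-5) — a repeating cycle of length 4.
step 9: apply (+4,+1,+1) → (31,6,-14)
step 10: apply (+4,+3,-3) → (35,9,-17)
step 11: apply (+5,+2,+2) → (40,11,-15)

(40,11,-15)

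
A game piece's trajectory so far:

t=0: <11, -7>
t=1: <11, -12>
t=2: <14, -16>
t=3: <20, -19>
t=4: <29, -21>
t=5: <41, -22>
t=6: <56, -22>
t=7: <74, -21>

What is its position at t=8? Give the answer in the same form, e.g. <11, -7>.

Taking differences between consecutive positions: <+0, -5>, <+3, -4>, <+6, -3>, <+9, -2>, <+12, -1>, <+15, +0>, <+18, +1>. These grow by <+3, +1> each step.
step 8: <74, -21> + <+21, +2> → <95, -19>

<95, -19>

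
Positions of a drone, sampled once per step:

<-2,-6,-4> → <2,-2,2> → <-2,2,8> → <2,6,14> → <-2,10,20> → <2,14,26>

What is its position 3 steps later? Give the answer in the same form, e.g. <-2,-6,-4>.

First: cycles through -2, 2 every 2 steps. Step 8 lands at position 0 of the cycle → -2.
Second: linear, +4 per step → 26 at step 8.
Third: linear, +6 per step → 44 at step 8.

<-2,26,44>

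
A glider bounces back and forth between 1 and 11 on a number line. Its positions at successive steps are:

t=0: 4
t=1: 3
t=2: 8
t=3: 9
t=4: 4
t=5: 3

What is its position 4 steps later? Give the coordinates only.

3

The value reflects between 1 and 11, moving 5 per step.
  step 6: 3 → 8
  step 7: 8 → 9
  step 8: 9 → 4
  step 9: 4 → 3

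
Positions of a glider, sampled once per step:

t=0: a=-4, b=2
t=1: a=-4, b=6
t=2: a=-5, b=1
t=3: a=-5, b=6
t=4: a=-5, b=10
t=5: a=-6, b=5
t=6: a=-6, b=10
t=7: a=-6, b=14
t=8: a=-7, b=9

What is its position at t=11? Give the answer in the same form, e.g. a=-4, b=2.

a=-8, b=13

The moves between consecutive positions are (+0, +4), (-1, -5), (+0, +5), (+0, +4), (-1, -5), (+0, +5), (+0, +4), (-1, -5); they repeat the 3-cycle [(+0, +4), (-1, -5), (+0, +5)].
step 9: apply (+0, +5) → a=-7, b=14
step 10: apply (+0, +4) → a=-7, b=18
step 11: apply (-1, -5) → a=-8, b=13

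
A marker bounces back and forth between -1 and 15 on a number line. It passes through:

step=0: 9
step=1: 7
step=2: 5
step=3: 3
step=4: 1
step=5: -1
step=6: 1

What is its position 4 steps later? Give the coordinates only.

9

The value reflects between -1 and 15, moving 2 per step.
  step 7: 1 → 3
  step 8: 3 → 5
  step 9: 5 → 7
  step 10: 7 → 9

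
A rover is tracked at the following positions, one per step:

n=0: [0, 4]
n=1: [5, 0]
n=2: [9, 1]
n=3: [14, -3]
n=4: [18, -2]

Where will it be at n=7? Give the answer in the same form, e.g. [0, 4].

The moves between consecutive positions are [+5, -4], [+4, +1], [+5, -4], [+4, +1]; they repeat the 2-cycle [[+5, -4], [+4, +1]].
step 5: apply [+5, -4] → [23, -6]
step 6: apply [+4, +1] → [27, -5]
step 7: apply [+5, -4] → [32, -9]

[32, -9]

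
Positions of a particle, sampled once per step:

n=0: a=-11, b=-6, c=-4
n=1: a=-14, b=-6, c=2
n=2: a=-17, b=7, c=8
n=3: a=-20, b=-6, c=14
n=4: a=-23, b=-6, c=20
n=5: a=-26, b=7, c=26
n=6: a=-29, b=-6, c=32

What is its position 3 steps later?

The a coordinate changes by -3 each step, so at step 9 it is -11 + 9·(-3) = -38.
The b coordinate repeats the cycle [-6, -6, 7] with period 3; step 9 mod 3 = 0, giving -6.
The c coordinate changes by +6 each step, so at step 9 it is -4 + 9·(6) = 50.

a=-38, b=-6, c=50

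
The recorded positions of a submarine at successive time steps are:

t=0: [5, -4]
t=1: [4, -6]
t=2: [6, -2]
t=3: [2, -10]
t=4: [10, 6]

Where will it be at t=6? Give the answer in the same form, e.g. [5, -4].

[26, 38]

Consecutive displacements [-1, -2], [+2, +4], [-4, -8], [+8, +16] scale by a factor of -2 each step.
step 5: [10, 6] + [-16, -32] → [-6, -26]
step 6: [-6, -26] + [+32, +64] → [26, 38]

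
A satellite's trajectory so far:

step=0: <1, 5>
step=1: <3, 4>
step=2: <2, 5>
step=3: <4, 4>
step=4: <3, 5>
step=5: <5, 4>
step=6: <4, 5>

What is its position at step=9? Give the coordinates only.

<7, 4>

Differencing gives <+2, -1>, <-1, +1>, <+2, -1>, <-1, +1>, <+2, -1>, <-1, +1>. This is the pattern <+2, -1>, <-1, +1> repeated.
step 7: apply <+2, -1> → <6, 4>
step 8: apply <-1, +1> → <5, 5>
step 9: apply <+2, -1> → <7, 4>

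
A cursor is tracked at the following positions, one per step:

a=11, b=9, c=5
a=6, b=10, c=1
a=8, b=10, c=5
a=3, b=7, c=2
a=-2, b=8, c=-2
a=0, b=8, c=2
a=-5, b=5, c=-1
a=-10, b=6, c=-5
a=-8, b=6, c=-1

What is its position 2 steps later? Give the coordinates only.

a=-18, b=4, c=-8

Differencing gives (-5, +1, -4), (+2, +0, +4), (-5, -3, -3), (-5, +1, -4), (+2, +0, +4), (-5, -3, -3), (-5, +1, -4), (+2, +0, +4). This is the pattern (-5, +1, -4), (+2, +0, +4), (-5, -3, -3) repeated.
step 9: apply (-5, -3, -3) → a=-13, b=3, c=-4
step 10: apply (-5, +1, -4) → a=-18, b=4, c=-8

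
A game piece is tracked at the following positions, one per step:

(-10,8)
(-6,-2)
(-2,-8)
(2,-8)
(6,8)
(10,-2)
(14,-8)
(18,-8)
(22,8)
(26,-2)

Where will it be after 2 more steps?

(34,-8)

First: linear, +4 per step → 34 at step 11.
Second: cycles through 8, -2, -8, -8 every 4 steps. Step 11 lands at position 3 of the cycle → -8.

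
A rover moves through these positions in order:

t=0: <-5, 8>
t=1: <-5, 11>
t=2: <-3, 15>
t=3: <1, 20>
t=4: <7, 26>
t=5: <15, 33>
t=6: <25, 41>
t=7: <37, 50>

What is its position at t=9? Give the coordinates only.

Successive displacements: <+0, +3>, <+2, +4>, <+4, +5>, <+6, +6>, <+8, +7>, <+10, +8>, <+12, +9> — each changes by <+2, +1>.
step 8: <37, 50> + <+14, +10> → <51, 60>
step 9: <51, 60> + <+16, +11> → <67, 71>

<67, 71>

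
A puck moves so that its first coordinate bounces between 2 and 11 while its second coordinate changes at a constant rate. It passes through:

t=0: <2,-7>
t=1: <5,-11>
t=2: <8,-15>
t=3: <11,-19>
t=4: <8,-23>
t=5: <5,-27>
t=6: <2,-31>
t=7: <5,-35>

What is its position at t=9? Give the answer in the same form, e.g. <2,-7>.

The first coordinate travels 3 per step and bounces off the walls at 2 and 11.
  step 8: 5 → 8
  step 9: 8 → 11
The second coordinate changes by -4 each step: at step 9 it is -43.

<11,-43>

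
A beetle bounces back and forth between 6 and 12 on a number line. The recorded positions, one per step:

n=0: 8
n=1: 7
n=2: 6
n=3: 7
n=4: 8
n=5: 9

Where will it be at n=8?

12

The value reflects between 6 and 12, moving 1 per step.
  step 6: 9 → 10
  step 7: 10 → 11
  step 8: 11 → 12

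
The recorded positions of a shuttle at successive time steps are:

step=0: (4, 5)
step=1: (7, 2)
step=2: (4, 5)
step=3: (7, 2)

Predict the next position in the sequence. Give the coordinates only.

Consecutive displacements (+3, -3), (-3, +3), (+3, -3) scale by a factor of -1 each step.
step 4: (7, 2) + (-3, +3) → (4, 5)

(4, 5)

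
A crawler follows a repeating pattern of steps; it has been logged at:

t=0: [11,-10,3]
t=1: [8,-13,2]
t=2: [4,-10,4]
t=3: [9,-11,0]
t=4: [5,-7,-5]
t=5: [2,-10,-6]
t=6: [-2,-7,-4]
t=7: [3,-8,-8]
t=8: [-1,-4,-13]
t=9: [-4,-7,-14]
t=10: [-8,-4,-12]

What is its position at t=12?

[-7,-1,-21]

Step-to-step displacements: [-3,-3,-1], [-4,+3,+2], [+5,-1,-4], [-4,+4,-5], [-3,-3,-1], [-4,+3,+2], [+5,-1,-4], [-4,+4,-5], [-3,-3,-1], [-4,+3,+2] — a repeating cycle of length 4.
step 11: apply [+5,-1,-4] → [-3,-5,-16]
step 12: apply [-4,+4,-5] → [-7,-1,-21]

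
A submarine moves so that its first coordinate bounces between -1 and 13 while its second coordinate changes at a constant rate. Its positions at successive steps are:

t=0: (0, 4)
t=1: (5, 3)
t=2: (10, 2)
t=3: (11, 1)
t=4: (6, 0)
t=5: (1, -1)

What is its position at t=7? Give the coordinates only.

(7, -3)

The first coordinate reflects between -1 and 13, moving 5 per step.
  step 6: 1 → 2
  step 7: 2 → 7
The second coordinate changes by -1 each step: at step 7 it is -3.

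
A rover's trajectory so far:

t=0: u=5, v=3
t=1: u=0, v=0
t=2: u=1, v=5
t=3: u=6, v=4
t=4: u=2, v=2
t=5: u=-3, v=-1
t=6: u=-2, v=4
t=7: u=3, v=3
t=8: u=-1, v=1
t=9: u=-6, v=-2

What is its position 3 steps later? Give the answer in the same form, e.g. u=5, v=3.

u=-4, v=0

Differencing gives (-5, -3), (+1, +5), (+5, -1), (-4, -2), (-5, -3), (+1, +5), (+5, -1), (-4, -2), (-5, -3). This is the pattern (-5, -3), (+1, +5), (+5, -1), (-4, -2) repeated.
step 10: apply (+1, +5) → u=-5, v=3
step 11: apply (+5, -1) → u=0, v=2
step 12: apply (-4, -2) → u=-4, v=0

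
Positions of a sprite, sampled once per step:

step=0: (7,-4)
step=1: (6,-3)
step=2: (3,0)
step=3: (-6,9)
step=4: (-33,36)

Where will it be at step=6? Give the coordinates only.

The jumps are (-1,+1), (-3,+3), (-9,+9), (-27,+27) — a geometric progression with ratio 3.
step 5: (-33,36) + (-81,+81) → (-114,117)
step 6: (-114,117) + (-243,+243) → (-357,360)

(-357,360)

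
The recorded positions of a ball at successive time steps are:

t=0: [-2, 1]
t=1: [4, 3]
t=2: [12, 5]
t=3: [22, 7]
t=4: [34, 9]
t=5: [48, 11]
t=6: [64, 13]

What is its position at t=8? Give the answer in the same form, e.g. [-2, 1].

Taking differences between consecutive positions: [+6, +2], [+8, +2], [+10, +2], [+12, +2], [+14, +2], [+16, +2]. These grow by [+2, +0] each step.
step 7: [64, 13] + [+18, +2] → [82, 15]
step 8: [82, 15] + [+20, +2] → [102, 17]

[102, 17]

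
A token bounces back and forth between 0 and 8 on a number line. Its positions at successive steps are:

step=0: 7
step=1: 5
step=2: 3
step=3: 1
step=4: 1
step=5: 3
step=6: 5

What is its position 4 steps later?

3

The value travels 2 per step and bounces off the walls at 0 and 8.
  step 7: 5 → 7
  step 8: 7 → 7
  step 9: 7 → 5
  step 10: 5 → 3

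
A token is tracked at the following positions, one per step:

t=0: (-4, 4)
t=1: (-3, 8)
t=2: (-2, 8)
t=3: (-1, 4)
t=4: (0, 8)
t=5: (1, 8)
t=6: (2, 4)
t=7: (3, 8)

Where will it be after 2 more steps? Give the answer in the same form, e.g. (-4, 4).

(5, 4)

First: linear, +1 per step → 5 at step 9.
Second: cycles through 4, 8, 8 every 3 steps. Step 9 lands at position 0 of the cycle → 4.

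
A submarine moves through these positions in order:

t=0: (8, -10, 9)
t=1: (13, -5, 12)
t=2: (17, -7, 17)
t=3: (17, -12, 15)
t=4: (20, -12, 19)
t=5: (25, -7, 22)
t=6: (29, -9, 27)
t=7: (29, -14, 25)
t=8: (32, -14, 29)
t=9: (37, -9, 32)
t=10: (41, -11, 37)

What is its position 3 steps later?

(49, -11, 42)

Step-to-step displacements: (+5, +5, +3), (+4, -2, +5), (+0, -5, -2), (+3, +0, +4), (+5, +5, +3), (+4, -2, +5), (+0, -5, -2), (+3, +0, +4), (+5, +5, +3), (+4, -2, +5) — a repeating cycle of length 4.
step 11: apply (+0, -5, -2) → (41, -16, 35)
step 12: apply (+3, +0, +4) → (44, -16, 39)
step 13: apply (+5, +5, +3) → (49, -11, 42)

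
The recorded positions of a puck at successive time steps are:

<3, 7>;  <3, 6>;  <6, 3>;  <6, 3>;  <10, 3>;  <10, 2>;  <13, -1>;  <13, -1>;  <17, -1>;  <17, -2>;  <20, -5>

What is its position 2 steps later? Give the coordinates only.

Step-to-step displacements: <+0, -1>, <+3, -3>, <+0, +0>, <+4, +0>, <+0, -1>, <+3, -3>, <+0, +0>, <+4, +0>, <+0, -1>, <+3, -3> — a repeating cycle of length 4.
step 11: apply <+0, +0> → <20, -5>
step 12: apply <+4, +0> → <24, -5>

<24, -5>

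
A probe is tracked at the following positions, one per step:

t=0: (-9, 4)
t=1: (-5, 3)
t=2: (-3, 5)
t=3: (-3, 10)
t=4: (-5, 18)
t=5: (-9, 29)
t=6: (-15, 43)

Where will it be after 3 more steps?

Successive displacements: (+4, -1), (+2, +2), (+0, +5), (-2, +8), (-4, +11), (-6, +14) — each changes by (-2, +3).
step 7: (-15, 43) + (-8, +17) → (-23, 60)
step 8: (-23, 60) + (-10, +20) → (-33, 80)
step 9: (-33, 80) + (-12, +23) → (-45, 103)

(-45, 103)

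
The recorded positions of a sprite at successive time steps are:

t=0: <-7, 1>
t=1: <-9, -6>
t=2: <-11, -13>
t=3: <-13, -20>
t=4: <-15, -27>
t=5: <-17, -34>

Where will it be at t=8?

Each step adds <-2, -7> to the position.
step 6: <-17, -34> + <-2, -7> → <-19, -41>
step 7: <-19, -41> + <-2, -7> → <-21, -48>
step 8: <-21, -48> + <-2, -7> → <-23, -55>

<-23, -55>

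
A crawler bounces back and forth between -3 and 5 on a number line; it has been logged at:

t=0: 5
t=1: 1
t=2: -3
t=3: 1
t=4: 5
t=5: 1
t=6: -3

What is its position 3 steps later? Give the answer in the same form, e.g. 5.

1

The value reflects between -3 and 5, moving 4 per step.
  step 7: -3 → 1
  step 8: 1 → 5
  step 9: 5 → 1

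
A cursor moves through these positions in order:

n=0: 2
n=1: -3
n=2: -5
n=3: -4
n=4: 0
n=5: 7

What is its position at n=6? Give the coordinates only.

17

First differences are -5, -2, +1, +4, +7; their common second difference is +3 (constant acceleration).
step 6: 7 + 10 → 17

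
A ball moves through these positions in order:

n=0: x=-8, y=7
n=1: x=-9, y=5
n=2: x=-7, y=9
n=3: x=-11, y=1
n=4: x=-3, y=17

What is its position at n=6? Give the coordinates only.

Consecutive displacements (-1,-2), (+2,+4), (-4,-8), (+8,+16) scale by a factor of -2 each step.
step 5: x=-3, y=17 + (-16,-32) → x=-19, y=-15
step 6: x=-19, y=-15 + (+32,+64) → x=13, y=49

x=13, y=49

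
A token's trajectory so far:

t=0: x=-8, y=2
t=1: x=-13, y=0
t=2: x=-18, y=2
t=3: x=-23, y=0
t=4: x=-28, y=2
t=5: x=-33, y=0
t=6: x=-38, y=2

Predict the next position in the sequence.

Step-to-step displacements: (-5, -2), (-5, +2), (-5, -2), (-5, +2), (-5, -2), (-5, +2) — a repeating cycle of length 2.
step 7: apply (-5, -2) → x=-43, y=0

x=-43, y=0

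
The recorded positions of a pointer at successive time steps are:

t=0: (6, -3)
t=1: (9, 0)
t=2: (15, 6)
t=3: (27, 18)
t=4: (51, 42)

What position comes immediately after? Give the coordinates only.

(99, 90)

The jumps are (+3, +3), (+6, +6), (+12, +12), (+24, +24) — a geometric progression with ratio 2.
step 5: (51, 42) + (+48, +48) → (99, 90)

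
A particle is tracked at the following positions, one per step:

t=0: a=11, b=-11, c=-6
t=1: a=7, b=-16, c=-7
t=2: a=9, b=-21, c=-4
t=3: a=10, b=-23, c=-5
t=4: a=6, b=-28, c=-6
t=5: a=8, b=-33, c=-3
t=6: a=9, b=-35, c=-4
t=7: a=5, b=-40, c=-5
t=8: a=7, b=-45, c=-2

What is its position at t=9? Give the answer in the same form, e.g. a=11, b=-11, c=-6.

The moves between consecutive positions are (-4, -5, -1), (+2, -5, +3), (+1, -2, -1), (-4, -5, -1), (+2, -5, +3), (+1, -2, -1), (-4, -5, -1), (+2, -5, +3); they repeat the 3-cycle [(-4, -5, -1), (+2, -5, +3), (+1, -2, -1)].
step 9: apply (+1, -2, -1) → a=8, b=-47, c=-3

a=8, b=-47, c=-3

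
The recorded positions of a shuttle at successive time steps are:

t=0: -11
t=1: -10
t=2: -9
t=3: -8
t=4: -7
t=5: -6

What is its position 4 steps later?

-2

The position changes by +1 every step.
step 6: -6 + 1 → -5
step 7: -5 + 1 → -4
step 8: -4 + 1 → -3
step 9: -3 + 1 → -2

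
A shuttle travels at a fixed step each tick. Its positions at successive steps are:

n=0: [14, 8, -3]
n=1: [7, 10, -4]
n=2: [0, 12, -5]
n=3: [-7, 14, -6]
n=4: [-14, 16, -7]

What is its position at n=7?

[-35, 22, -10]

Each step adds [-7, +2, -1] to the position.
step 5: [-14, 16, -7] + [-7, +2, -1] → [-21, 18, -8]
step 6: [-21, 18, -8] + [-7, +2, -1] → [-28, 20, -9]
step 7: [-28, 20, -9] + [-7, +2, -1] → [-35, 22, -10]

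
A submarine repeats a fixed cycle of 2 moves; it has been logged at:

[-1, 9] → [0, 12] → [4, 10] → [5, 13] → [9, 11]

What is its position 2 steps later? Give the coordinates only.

Differencing gives [+1, +3], [+4, -2], [+1, +3], [+4, -2]. This is the pattern [+1, +3], [+4, -2] repeated.
step 5: apply [+1, +3] → [10, 14]
step 6: apply [+4, -2] → [14, 12]

[14, 12]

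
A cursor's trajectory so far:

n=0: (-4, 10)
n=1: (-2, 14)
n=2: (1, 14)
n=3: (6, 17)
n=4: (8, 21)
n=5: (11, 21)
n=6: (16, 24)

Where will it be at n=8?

Step-to-step displacements: (+2, +4), (+3, +0), (+5, +3), (+2, +4), (+3, +0), (+5, +3) — a repeating cycle of length 3.
step 7: apply (+2, +4) → (18, 28)
step 8: apply (+3, +0) → (21, 28)

(21, 28)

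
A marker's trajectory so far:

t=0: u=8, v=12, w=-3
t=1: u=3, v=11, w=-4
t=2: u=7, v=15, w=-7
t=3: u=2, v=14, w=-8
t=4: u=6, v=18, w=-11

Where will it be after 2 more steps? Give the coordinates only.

Step-to-step displacements: (-5, -1, -1), (+4, +4, -3), (-5, -1, -1), (+4, +4, -3) — a repeating cycle of length 2.
step 5: apply (-5, -1, -1) → u=1, v=17, w=-12
step 6: apply (+4, +4, -3) → u=5, v=21, w=-15

u=5, v=21, w=-15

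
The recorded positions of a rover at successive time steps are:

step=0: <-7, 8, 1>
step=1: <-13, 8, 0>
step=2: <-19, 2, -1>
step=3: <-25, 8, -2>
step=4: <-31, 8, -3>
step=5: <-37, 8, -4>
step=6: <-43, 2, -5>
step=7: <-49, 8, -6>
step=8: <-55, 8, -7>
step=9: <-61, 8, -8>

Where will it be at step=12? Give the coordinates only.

First: linear, -6 per step → -79 at step 12.
Second: cycles through 8, 8, 2, 8 every 4 steps. Step 12 lands at position 0 of the cycle → 8.
Third: linear, -1 per step → -11 at step 12.

<-79, 8, -11>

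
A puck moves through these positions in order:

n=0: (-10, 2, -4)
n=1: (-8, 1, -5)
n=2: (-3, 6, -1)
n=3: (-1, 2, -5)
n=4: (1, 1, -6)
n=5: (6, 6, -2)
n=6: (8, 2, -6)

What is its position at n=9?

Differencing gives (+2, -1, -1), (+5, +5, +4), (+2, -4, -4), (+2, -1, -1), (+5, +5, +4), (+2, -4, -4). This is the pattern (+2, -1, -1), (+5, +5, +4), (+2, -4, -4) repeated.
step 7: apply (+2, -1, -1) → (10, 1, -7)
step 8: apply (+5, +5, +4) → (15, 6, -3)
step 9: apply (+2, -4, -4) → (17, 2, -7)

(17, 2, -7)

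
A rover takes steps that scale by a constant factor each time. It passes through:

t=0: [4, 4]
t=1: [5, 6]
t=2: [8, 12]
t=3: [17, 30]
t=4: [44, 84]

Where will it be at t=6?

[368, 732]

The jumps are [+1, +2], [+3, +6], [+9, +18], [+27, +54] — a geometric progression with ratio 3.
step 5: [44, 84] + [+81, +162] → [125, 246]
step 6: [125, 246] + [+243, +486] → [368, 732]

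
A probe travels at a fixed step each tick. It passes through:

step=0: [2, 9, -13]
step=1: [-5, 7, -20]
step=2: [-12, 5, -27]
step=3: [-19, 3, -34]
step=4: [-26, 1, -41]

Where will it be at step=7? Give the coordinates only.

[-47, -5, -62]

Each step adds [-7, -2, -7] to the position.
step 5: [-26, 1, -41] + [-7, -2, -7] → [-33, -1, -48]
step 6: [-33, -1, -48] + [-7, -2, -7] → [-40, -3, -55]
step 7: [-40, -3, -55] + [-7, -2, -7] → [-47, -5, -62]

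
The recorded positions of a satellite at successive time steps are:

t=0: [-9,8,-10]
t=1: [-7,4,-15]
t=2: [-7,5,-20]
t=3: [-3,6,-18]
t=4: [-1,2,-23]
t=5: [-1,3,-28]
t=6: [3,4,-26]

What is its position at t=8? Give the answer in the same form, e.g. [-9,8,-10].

[5,1,-36]

Differencing gives [+2,-4,-5], [+0,+1,-5], [+4,+1,+2], [+2,-4,-5], [+0,+1,-5], [+4,+1,+2]. This is the pattern [+2,-4,-5], [+0,+1,-5], [+4,+1,+2] repeated.
step 7: apply [+2,-4,-5] → [5,0,-31]
step 8: apply [+0,+1,-5] → [5,1,-36]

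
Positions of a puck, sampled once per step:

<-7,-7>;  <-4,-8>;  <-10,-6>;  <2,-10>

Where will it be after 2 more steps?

<26,-18>

Consecutive displacements <+3,-1>, <-6,+2>, <+12,-4> scale by a factor of -2 each step.
step 4: <2,-10> + <-24,+8> → <-22,-2>
step 5: <-22,-2> + <+48,-16> → <26,-18>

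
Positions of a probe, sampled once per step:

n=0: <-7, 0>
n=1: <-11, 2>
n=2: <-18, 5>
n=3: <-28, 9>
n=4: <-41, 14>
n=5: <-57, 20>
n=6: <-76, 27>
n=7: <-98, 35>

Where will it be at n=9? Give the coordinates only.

<-151, 54>

First differences are <-4, +2>, <-7, +3>, <-10, +4>, <-13, +5>, <-16, +6>, <-19, +7>, <-22, +8>; their common second difference is <-3, +1> (constant acceleration).
step 8: <-98, 35> + <-25, +9> → <-123, 44>
step 9: <-123, 44> + <-28, +10> → <-151, 54>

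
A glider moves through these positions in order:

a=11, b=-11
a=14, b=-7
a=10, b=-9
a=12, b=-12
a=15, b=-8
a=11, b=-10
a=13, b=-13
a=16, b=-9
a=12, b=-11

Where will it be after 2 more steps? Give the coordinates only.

a=17, b=-10

The moves between consecutive positions are (+3, +4), (-4, -2), (+2, -3), (+3, +4), (-4, -2), (+2, -3), (+3, +4), (-4, -2); they repeat the 3-cycle [(+3, +4), (-4, -2), (+2, -3)].
step 9: apply (+2, -3) → a=14, b=-14
step 10: apply (+3, +4) → a=17, b=-10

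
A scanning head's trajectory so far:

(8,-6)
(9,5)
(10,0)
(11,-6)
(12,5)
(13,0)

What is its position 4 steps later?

(17,-6)

First: linear, +1 per step → 17 at step 9.
Second: cycles through -6, 5, 0 every 3 steps. Step 9 lands at position 0 of the cycle → -6.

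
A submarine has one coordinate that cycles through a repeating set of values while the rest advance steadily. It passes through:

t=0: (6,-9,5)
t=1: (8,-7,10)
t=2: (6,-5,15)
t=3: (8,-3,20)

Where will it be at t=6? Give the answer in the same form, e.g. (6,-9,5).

(6,3,35)

First: cycles through 6, 8 every 2 steps. Step 6 lands at position 0 of the cycle → 6.
Second: linear, +2 per step → 3 at step 6.
Third: linear, +5 per step → 35 at step 6.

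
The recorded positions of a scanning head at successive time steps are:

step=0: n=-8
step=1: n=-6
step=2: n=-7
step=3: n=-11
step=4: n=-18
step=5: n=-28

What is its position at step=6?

n=-41

First differences are +2, -1, -4, -7, -10; their common second difference is -3 (constant acceleration).
step 6: -28 − 13 → n=-41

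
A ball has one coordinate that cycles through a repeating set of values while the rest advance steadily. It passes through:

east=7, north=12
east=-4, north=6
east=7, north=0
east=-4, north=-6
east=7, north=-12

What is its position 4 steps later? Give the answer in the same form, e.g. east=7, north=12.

east=7, north=-36

East: cycles through 7, -4 every 2 steps. Step 8 lands at position 0 of the cycle → 7.
North: linear, -6 per step → -36 at step 8.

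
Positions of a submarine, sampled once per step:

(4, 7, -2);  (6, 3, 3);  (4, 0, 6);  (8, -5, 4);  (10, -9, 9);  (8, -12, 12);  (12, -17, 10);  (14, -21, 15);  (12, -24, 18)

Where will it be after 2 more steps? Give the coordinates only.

Step-to-step displacements: (+2, -4, +5), (-2, -3, +3), (+4, -5, -2), (+2, -4, +5), (-2, -3, +3), (+4, -5, -2), (+2, -4, +5), (-2, -3, +3) — a repeating cycle of length 3.
step 9: apply (+4, -5, -2) → (16, -29, 16)
step 10: apply (+2, -4, +5) → (18, -33, 21)

(18, -33, 21)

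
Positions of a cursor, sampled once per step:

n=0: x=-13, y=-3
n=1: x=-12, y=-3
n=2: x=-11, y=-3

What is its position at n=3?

Each step adds (+1,+0) to the position.
step 3: x=-11, y=-3 + (+1,+0) → x=-10, y=-3

x=-10, y=-3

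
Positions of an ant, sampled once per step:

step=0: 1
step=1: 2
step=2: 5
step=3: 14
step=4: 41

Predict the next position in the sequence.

Step-to-step displacements: +1, +3, +9, +27; each is 3× the previous.
step 5: 41 + 81 → 122

122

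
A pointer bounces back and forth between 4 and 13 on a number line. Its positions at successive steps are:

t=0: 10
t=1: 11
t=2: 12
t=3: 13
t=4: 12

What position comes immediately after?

11

The value reflects between 4 and 13, moving 1 per step.
  step 5: 12 → 11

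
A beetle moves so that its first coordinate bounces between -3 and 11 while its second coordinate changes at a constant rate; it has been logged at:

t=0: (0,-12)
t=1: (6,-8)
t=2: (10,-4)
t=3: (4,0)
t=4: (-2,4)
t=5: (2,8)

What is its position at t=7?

The first coordinate reflects between -3 and 11, moving 6 per step.
  step 6: 2 → 8
  step 7: 8 → 8
The second coordinate changes by +4 each step: at step 7 it is 16.

(8,16)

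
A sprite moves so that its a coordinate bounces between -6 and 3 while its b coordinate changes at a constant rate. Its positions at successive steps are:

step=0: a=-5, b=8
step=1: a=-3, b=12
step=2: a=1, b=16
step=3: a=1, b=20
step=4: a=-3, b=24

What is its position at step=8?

The a coordinate travels 4 per step and bounces off the walls at -6 and 3.
  step 5: -3 → -5
  step 6: -5 → -1
  step 7: -1 → 3
  step 8: 3 → -1
The b coordinate changes by +4 each step: at step 8 it is 40.

a=-1, b=40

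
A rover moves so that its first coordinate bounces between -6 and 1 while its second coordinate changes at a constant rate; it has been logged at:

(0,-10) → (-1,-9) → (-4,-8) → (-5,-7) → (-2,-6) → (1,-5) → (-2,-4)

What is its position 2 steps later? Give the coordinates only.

(-4,-2)

The first coordinate travels 3 per step and bounces off the walls at -6 and 1.
  step 7: -2 → -5
  step 8: -5 → -4
The second coordinate changes by +1 each step: at step 8 it is -2.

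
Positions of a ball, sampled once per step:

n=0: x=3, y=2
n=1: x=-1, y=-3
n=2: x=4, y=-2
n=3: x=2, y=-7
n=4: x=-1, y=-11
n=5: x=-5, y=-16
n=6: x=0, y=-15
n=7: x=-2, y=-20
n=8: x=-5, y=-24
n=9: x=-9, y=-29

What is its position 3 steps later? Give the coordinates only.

x=-9, y=-37

Differencing gives (-4, -5), (+5, +1), (-2, -5), (-3, -4), (-4, -5), (+5, +1), (-2, -5), (-3, -4), (-4, -5). This is the pattern (-4, -5), (+5, +1), (-2, -5), (-3, -4) repeated.
step 10: apply (+5, +1) → x=-4, y=-28
step 11: apply (-2, -5) → x=-6, y=-33
step 12: apply (-3, -4) → x=-9, y=-37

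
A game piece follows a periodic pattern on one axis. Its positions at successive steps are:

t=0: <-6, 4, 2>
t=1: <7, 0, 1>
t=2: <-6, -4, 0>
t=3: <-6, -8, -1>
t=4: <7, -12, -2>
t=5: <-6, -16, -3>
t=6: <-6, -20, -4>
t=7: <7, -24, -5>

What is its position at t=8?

The first coordinate repeats the cycle [-6, 7, -6] with period 3; step 8 mod 3 = 2, giving -6.
The second coordinate changes by -4 each step, so at step 8 it is 4 + 8·(-4) = -28.
The third coordinate changes by -1 each step, so at step 8 it is 2 + 8·(-1) = -6.

<-6, -28, -6>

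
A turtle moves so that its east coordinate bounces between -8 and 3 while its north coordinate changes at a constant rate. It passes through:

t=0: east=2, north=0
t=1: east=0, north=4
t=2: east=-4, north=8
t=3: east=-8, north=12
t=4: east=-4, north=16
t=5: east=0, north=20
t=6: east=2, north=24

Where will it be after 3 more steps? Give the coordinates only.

east=-6, north=36

The east coordinate travels 4 per step and bounces off the walls at -8 and 3.
  step 7: 2 → -2
  step 8: -2 → -6
  step 9: -6 → -6
The north coordinate changes by +4 each step: at step 9 it is 36.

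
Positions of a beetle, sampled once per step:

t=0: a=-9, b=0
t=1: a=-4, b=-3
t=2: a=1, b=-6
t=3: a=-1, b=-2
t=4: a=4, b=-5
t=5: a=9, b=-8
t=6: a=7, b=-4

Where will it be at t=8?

Step-to-step displacements: (+5, -3), (+5, -3), (-2, +4), (+5, -3), (+5, -3), (-2, +4) — a repeating cycle of length 3.
step 7: apply (+5, -3) → a=12, b=-7
step 8: apply (+5, -3) → a=17, b=-10

a=17, b=-10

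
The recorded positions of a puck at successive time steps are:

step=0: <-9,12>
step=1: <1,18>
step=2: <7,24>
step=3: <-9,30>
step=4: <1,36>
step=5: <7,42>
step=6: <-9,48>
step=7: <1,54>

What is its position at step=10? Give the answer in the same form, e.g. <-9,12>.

First: cycles through -9, 1, 7 every 3 steps. Step 10 lands at position 1 of the cycle → 1.
Second: linear, +6 per step → 72 at step 10.

<1,72>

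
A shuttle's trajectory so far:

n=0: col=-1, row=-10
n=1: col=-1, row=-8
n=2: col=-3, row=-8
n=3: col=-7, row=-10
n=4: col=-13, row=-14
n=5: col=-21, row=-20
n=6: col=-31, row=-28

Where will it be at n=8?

Taking differences between consecutive positions: (+0, +2), (-2, +0), (-4, -2), (-6, -4), (-8, -6), (-10, -8). These grow by (-2, -2) each step.
step 7: col=-31, row=-28 + (-12, -10) → col=-43, row=-38
step 8: col=-43, row=-38 + (-14, -12) → col=-57, row=-50

col=-57, row=-50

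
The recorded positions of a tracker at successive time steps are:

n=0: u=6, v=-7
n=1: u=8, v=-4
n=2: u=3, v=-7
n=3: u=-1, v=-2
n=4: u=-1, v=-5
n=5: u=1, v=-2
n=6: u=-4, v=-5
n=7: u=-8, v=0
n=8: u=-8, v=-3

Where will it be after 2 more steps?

u=-11, v=-3

The moves between consecutive positions are (+2, +3), (-5, -3), (-4, +5), (+0, -3), (+2, +3), (-5, -3), (-4, +5), (+0, -3); they repeat the 4-cycle [(+2, +3), (-5, -3), (-4, +5), (+0, -3)].
step 9: apply (+2, +3) → u=-6, v=0
step 10: apply (-5, -3) → u=-11, v=-3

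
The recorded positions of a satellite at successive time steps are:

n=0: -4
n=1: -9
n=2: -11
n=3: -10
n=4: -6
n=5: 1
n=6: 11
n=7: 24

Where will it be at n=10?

Successive displacements: -5, -2, +1, +4, +7, +10, +13 — each changes by +3.
step 8: 24 + 16 → 40
step 9: 40 + 19 → 59
step 10: 59 + 22 → 81

81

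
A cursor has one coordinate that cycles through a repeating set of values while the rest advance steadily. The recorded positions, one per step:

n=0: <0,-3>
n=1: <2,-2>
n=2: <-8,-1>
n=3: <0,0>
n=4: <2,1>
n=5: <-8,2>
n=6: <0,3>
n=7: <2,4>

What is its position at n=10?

First: cycles through 0, 2, -8 every 3 steps. Step 10 lands at position 1 of the cycle → 2.
Second: linear, +1 per step → 7 at step 10.

<2,7>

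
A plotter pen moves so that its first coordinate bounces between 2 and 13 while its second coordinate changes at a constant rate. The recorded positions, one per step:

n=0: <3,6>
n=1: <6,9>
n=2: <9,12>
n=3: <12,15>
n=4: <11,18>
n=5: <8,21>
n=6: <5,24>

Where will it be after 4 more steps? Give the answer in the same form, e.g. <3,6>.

<11,36>

The first coordinate travels 3 per step and bounces off the walls at 2 and 13.
  step 7: 5 → 2
  step 8: 2 → 5
  step 9: 5 → 8
  step 10: 8 → 11
The second coordinate changes by +3 each step: at step 10 it is 36.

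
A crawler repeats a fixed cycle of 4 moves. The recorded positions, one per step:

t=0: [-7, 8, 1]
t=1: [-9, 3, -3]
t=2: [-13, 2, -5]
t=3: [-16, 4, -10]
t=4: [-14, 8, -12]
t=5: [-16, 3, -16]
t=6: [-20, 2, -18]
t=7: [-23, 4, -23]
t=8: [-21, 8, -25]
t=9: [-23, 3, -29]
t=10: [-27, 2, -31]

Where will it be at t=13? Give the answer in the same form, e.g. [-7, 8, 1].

[-30, 3, -42]

Differencing gives [-2, -5, -4], [-4, -1, -2], [-3, +2, -5], [+2, +4, -2], [-2, -5, -4], [-4, -1, -2], [-3, +2, -5], [+2, +4, -2], [-2, -5, -4], [-4, -1, -2]. This is the pattern [-2, -5, -4], [-4, -1, -2], [-3, +2, -5], [+2, +4, -2] repeated.
step 11: apply [-3, +2, -5] → [-30, 4, -36]
step 12: apply [+2, +4, -2] → [-28, 8, -38]
step 13: apply [-2, -5, -4] → [-30, 3, -42]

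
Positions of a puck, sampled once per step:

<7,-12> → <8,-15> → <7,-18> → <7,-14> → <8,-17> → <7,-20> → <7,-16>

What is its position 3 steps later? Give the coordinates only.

The moves between consecutive positions are <+1,-3>, <-1,-3>, <+0,+4>, <+1,-3>, <-1,-3>, <+0,+4>; they repeat the 3-cycle [<+1,-3>, <-1,-3>, <+0,+4>].
step 7: apply <+1,-3> → <8,-19>
step 8: apply <-1,-3> → <7,-22>
step 9: apply <+0,+4> → <7,-18>

<7,-18>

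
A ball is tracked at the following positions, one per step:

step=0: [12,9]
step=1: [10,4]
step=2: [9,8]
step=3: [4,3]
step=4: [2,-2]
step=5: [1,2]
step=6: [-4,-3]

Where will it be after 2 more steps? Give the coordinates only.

[-7,-4]

Differencing gives [-2,-5], [-1,+4], [-5,-5], [-2,-5], [-1,+4], [-5,-5]. This is the pattern [-2,-5], [-1,+4], [-5,-5] repeated.
step 7: apply [-2,-5] → [-6,-8]
step 8: apply [-1,+4] → [-7,-4]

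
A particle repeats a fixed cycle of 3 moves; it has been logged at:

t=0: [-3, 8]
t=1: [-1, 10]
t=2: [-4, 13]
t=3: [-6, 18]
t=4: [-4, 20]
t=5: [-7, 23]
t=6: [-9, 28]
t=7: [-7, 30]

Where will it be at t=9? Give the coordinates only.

Step-to-step displacements: [+2, +2], [-3, +3], [-2, +5], [+2, +2], [-3, +3], [-2, +5], [+2, +2] — a repeating cycle of length 3.
step 8: apply [-3, +3] → [-10, 33]
step 9: apply [-2, +5] → [-12, 38]

[-12, 38]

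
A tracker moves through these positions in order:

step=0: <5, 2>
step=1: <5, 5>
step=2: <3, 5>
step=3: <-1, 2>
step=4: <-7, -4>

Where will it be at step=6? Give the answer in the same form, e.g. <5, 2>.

First differences are <+0, +3>, <-2, +0>, <-4, -3>, <-6, -6>; their common second difference is <-2, -3> (constant acceleration).
step 5: <-7, -4> + <-8, -9> → <-15, -13>
step 6: <-15, -13> + <-10, -12> → <-25, -25>

<-25, -25>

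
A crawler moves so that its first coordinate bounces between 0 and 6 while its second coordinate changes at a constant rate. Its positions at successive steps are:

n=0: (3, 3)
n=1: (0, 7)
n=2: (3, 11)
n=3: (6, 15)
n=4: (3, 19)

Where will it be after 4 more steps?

(3, 35)

The first coordinate travels 3 per step and bounces off the walls at 0 and 6.
  step 5: 3 → 0
  step 6: 0 → 3
  step 7: 3 → 6
  step 8: 6 → 3
The second coordinate changes by +4 each step: at step 8 it is 35.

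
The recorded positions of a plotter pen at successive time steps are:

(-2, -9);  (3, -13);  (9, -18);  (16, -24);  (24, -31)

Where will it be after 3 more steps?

First differences are (+5, -4), (+6, -5), (+7, -6), (+8, -7); their common second difference is (+1, -1) (constant acceleration).
step 5: (24, -31) + (+9, -8) → (33, -39)
step 6: (33, -39) + (+10, -9) → (43, -48)
step 7: (43, -48) + (+11, -10) → (54, -58)

(54, -58)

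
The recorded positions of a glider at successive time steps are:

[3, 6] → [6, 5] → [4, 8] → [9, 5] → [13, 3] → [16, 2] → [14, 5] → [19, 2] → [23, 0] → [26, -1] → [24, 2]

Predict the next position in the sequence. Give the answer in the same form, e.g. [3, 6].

[29, -1]

Differencing gives [+3, -1], [-2, +3], [+5, -3], [+4, -2], [+3, -1], [-2, +3], [+5, -3], [+4, -2], [+3, -1], [-2, +3]. This is the pattern [+3, -1], [-2, +3], [+5, -3], [+4, -2] repeated.
step 11: apply [+5, -3] → [29, -1]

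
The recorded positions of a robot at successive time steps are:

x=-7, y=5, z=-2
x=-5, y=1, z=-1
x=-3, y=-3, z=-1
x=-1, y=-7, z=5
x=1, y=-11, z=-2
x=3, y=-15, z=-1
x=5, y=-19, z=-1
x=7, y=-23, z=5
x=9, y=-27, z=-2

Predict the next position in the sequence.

x=11, y=-31, z=-1

The x coordinate changes by +2 each step, so at step 9 it is -7 + 9·(2) = 11.
The y coordinate changes by -4 each step, so at step 9 it is 5 + 9·(-4) = -31.
The z coordinate repeats the cycle [-2, -1, -1, 5] with period 4; step 9 mod 4 = 1, giving -1.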